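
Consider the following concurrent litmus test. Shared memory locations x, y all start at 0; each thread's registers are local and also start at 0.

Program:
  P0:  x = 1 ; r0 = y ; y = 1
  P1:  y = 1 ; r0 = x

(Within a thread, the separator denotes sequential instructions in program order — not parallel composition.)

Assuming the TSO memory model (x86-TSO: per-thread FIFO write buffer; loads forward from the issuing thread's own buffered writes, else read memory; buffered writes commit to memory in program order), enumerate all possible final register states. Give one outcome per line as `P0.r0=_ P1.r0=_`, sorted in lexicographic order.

P0.r0=0 P1.r0=0
P0.r0=0 P1.r0=1
P0.r0=1 P1.r0=0
P0.r0=1 P1.r0=1

outcome vector order: (P0.r0,P1.r0)
|TSO outcomes| = 4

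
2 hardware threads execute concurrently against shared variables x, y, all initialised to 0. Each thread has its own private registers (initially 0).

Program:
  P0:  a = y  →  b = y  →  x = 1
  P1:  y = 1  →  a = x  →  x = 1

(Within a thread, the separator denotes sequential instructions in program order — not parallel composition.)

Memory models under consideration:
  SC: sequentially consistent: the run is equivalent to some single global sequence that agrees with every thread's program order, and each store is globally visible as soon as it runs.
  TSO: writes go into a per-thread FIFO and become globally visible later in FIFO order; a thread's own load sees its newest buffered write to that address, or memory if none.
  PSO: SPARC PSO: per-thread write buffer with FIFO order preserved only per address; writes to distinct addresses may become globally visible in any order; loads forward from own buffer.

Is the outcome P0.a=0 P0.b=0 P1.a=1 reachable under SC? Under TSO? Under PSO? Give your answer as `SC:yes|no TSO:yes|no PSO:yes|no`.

SC:yes TSO:yes PSO:yes

outcome vector order: (P0.a,P0.b,P1.a)
SC (6): <0 0 0> <0 0 1> <0 1 0> <0 1 1> <1 1 0> <1 1 1>
TSO (6): <0 0 0> <0 0 1> <0 1 0> <0 1 1> <1 1 0> <1 1 1>
PSO (6): <0 0 0> <0 0 1> <0 1 0> <0 1 1> <1 1 0> <1 1 1>
target <0 0 1> ∈ {SC,TSO,PSO}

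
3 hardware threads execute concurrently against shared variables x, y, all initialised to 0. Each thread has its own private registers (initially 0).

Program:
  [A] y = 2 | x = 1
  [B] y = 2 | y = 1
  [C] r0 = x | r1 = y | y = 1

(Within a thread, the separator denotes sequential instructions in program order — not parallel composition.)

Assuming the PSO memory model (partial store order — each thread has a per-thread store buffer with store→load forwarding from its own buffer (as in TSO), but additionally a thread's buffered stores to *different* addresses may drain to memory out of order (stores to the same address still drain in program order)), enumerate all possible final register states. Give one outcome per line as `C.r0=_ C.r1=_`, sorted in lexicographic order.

C.r0=0 C.r1=0
C.r0=0 C.r1=1
C.r0=0 C.r1=2
C.r0=1 C.r1=0
C.r0=1 C.r1=1
C.r0=1 C.r1=2

outcome vector order: (C.r0,C.r1)
|PSO outcomes| = 6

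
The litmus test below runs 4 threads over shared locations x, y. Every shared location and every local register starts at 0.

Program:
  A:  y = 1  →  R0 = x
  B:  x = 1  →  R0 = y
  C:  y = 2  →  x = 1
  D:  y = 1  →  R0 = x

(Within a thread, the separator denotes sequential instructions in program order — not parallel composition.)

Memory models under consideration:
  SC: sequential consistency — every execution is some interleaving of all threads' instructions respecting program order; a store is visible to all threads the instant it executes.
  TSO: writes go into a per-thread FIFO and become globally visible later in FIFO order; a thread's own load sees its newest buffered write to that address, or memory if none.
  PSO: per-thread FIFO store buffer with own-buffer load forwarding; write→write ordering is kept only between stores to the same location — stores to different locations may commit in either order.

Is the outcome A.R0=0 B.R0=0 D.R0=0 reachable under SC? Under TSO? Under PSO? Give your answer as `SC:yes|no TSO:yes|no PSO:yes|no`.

SC:no TSO:yes PSO:yes

outcome vector order: (A.R0,B.R0,D.R0)
under SC → 010, 011, 020, 021, 101, 110, 111, 120, 121
under TSO → 000, 001, 010, 011, 020, 021, 100, 101, 110, 111, 120, 121
under PSO → 000, 001, 010, 011, 020, 021, 100, 101, 110, 111, 120, 121
target 000 ∈ {TSO,PSO}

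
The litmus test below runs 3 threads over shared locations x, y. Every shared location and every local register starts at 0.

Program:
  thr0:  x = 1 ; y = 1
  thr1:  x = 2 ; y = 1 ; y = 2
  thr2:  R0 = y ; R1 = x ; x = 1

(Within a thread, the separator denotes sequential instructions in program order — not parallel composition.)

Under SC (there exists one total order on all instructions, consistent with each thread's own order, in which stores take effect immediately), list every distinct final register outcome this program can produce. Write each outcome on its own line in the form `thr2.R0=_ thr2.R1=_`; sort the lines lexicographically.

thr2.R0=0 thr2.R1=0
thr2.R0=0 thr2.R1=1
thr2.R0=0 thr2.R1=2
thr2.R0=1 thr2.R1=1
thr2.R0=1 thr2.R1=2
thr2.R0=2 thr2.R1=1
thr2.R0=2 thr2.R1=2

outcome vector order: (thr2.R0,thr2.R1)
|SC outcomes| = 7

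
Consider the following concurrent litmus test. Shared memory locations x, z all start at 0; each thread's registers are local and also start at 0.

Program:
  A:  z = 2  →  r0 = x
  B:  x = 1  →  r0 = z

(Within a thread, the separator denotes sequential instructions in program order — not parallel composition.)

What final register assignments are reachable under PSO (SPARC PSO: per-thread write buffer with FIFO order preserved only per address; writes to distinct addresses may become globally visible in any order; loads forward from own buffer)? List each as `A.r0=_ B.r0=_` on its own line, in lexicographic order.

A.r0=0 B.r0=0
A.r0=0 B.r0=2
A.r0=1 B.r0=0
A.r0=1 B.r0=2

outcome vector order: (A.r0,B.r0)
|PSO outcomes| = 4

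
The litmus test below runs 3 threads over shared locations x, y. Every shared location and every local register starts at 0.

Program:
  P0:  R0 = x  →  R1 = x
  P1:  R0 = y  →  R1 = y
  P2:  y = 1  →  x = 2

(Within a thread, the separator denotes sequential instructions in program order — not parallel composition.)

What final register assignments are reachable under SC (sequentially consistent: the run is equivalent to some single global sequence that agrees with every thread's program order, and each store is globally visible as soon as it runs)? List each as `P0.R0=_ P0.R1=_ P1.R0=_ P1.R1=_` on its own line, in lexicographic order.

P0.R0=0 P0.R1=0 P1.R0=0 P1.R1=0
P0.R0=0 P0.R1=0 P1.R0=0 P1.R1=1
P0.R0=0 P0.R1=0 P1.R0=1 P1.R1=1
P0.R0=0 P0.R1=2 P1.R0=0 P1.R1=0
P0.R0=0 P0.R1=2 P1.R0=0 P1.R1=1
P0.R0=0 P0.R1=2 P1.R0=1 P1.R1=1
P0.R0=2 P0.R1=2 P1.R0=0 P1.R1=0
P0.R0=2 P0.R1=2 P1.R0=0 P1.R1=1
P0.R0=2 P0.R1=2 P1.R0=1 P1.R1=1

outcome vector order: (P0.R0,P0.R1,P1.R0,P1.R1)
|SC outcomes| = 9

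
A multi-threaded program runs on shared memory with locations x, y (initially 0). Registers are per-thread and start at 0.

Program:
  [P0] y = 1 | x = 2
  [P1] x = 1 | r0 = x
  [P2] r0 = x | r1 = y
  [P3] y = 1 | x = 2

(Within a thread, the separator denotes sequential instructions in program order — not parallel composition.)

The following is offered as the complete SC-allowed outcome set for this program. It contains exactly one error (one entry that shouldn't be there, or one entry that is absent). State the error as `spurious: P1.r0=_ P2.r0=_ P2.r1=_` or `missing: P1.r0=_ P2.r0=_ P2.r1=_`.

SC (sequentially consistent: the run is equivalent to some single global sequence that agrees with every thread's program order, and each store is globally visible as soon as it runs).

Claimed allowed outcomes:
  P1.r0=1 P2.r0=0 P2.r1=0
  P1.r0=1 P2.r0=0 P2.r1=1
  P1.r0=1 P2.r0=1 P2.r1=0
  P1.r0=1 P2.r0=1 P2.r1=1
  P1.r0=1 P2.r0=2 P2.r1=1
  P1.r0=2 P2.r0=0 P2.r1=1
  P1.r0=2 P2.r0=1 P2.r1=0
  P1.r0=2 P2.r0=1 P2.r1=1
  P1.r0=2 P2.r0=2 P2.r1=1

outcome vector order: (P1.r0,P2.r0,P2.r1)
[SC] allowed = {100 101 110 111 121 200 201 210 211 221}
SC∖claimed = {200}

missing: P1.r0=2 P2.r0=0 P2.r1=0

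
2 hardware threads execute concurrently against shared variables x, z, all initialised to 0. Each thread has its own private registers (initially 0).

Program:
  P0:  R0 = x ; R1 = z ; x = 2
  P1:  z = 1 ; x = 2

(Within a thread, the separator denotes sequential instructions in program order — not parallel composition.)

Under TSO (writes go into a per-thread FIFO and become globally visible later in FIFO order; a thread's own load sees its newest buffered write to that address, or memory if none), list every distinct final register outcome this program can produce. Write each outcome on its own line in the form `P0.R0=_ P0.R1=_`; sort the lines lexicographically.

P0.R0=0 P0.R1=0
P0.R0=0 P0.R1=1
P0.R0=2 P0.R1=1

outcome vector order: (P0.R0,P0.R1)
|TSO outcomes| = 3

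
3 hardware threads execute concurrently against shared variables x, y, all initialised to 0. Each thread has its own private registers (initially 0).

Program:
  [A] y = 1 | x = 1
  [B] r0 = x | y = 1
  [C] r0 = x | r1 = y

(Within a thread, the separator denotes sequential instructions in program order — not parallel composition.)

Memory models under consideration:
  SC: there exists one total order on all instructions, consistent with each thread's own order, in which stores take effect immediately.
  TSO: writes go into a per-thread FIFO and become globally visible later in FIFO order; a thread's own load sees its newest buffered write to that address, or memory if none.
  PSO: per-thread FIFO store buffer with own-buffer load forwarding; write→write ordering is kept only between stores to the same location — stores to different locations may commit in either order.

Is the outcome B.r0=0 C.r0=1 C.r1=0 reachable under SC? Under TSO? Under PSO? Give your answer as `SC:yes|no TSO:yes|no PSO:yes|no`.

SC:no TSO:no PSO:yes

outcome vector order: (B.r0,C.r0,C.r1)
SC (6): (0,0,0) (0,0,1) (0,1,1) (1,0,0) (1,0,1) (1,1,1)
TSO (6): (0,0,0) (0,0,1) (0,1,1) (1,0,0) (1,0,1) (1,1,1)
PSO (8): (0,0,0) (0,0,1) (0,1,0) (0,1,1) (1,0,0) (1,0,1) (1,1,0) (1,1,1)
target (0,1,0) ∈ {PSO}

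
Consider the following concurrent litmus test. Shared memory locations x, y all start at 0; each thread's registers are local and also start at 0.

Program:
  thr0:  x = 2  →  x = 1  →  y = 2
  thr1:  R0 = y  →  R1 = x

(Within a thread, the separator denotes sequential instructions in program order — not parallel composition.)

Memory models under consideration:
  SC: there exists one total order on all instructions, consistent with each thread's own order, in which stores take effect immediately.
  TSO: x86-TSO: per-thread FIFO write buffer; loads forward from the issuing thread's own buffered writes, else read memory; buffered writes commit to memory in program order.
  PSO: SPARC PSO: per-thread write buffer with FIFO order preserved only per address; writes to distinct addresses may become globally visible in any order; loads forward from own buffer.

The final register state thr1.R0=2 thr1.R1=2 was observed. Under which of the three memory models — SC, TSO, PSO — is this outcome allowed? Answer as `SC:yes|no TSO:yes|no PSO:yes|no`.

outcome vector order: (thr1.R0,thr1.R1)
SC (4): 00 01 02 21
TSO (4): 00 01 02 21
PSO (6): 00 01 02 20 21 22
target 22 ∈ {PSO}

SC:no TSO:no PSO:yes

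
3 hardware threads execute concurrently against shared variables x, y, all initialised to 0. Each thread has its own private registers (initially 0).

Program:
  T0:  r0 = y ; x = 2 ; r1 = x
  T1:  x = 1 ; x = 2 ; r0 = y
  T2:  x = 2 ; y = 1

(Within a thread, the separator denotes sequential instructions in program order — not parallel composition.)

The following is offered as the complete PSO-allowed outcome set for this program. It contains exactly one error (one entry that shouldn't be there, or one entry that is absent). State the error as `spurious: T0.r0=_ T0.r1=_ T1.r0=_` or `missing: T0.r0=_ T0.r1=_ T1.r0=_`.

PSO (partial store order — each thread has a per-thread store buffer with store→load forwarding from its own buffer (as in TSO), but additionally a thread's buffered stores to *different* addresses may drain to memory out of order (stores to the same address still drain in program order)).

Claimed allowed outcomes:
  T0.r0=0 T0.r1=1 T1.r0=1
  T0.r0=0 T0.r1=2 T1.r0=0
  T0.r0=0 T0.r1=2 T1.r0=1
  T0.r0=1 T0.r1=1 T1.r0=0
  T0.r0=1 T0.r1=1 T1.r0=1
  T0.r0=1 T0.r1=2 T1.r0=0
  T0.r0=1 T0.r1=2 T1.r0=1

outcome vector order: (T0.r0,T0.r1,T1.r0)
PSO (8): <0 1 0> <0 1 1> <0 2 0> <0 2 1> <1 1 0> <1 1 1> <1 2 0> <1 2 1>
PSO∖claimed = {<0 1 0>}

missing: T0.r0=0 T0.r1=1 T1.r0=0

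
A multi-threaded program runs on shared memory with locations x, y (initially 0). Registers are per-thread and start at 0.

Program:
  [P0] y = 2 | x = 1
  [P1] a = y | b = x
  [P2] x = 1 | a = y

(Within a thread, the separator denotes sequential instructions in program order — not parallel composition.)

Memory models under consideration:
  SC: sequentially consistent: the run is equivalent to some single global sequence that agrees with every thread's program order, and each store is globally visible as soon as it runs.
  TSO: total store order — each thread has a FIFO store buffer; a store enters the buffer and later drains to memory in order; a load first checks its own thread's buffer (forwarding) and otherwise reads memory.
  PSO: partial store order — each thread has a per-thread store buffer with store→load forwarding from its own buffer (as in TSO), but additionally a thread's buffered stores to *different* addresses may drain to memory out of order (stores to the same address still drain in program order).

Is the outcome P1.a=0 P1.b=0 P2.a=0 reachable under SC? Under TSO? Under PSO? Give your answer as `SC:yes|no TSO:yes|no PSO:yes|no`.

outcome vector order: (P1.a,P1.b,P2.a)
under SC → (0,0,0) (0,0,2) (0,1,0) (0,1,2) (2,0,2) (2,1,0) (2,1,2)
under TSO → (0,0,0) (0,0,2) (0,1,0) (0,1,2) (2,0,0) (2,0,2) (2,1,0) (2,1,2)
under PSO → (0,0,0) (0,0,2) (0,1,0) (0,1,2) (2,0,0) (2,0,2) (2,1,0) (2,1,2)
target (0,0,0) ∈ {SC,TSO,PSO}

SC:yes TSO:yes PSO:yes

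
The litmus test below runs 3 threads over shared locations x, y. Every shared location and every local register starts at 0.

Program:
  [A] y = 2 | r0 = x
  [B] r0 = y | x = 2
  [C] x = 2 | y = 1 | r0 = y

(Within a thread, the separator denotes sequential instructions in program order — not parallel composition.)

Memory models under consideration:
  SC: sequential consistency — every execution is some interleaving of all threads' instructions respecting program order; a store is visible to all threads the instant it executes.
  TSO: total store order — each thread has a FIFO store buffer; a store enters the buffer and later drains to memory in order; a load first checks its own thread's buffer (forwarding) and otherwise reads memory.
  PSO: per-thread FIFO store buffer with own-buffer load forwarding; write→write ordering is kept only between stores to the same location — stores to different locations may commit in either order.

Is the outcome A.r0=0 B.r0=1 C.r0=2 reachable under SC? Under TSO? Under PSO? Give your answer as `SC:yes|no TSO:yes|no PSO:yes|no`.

SC:no TSO:yes PSO:yes

outcome vector order: (A.r0,B.r0,C.r0)
under SC → 0/0/1; 0/1/1; 0/2/1; 2/0/1; 2/0/2; 2/1/1; 2/1/2; 2/2/1; 2/2/2
under TSO → 0/0/1; 0/0/2; 0/1/1; 0/1/2; 0/2/1; 0/2/2; 2/0/1; 2/0/2; 2/1/1; 2/1/2; 2/2/1; 2/2/2
under PSO → 0/0/1; 0/0/2; 0/1/1; 0/1/2; 0/2/1; 0/2/2; 2/0/1; 2/0/2; 2/1/1; 2/1/2; 2/2/1; 2/2/2
target 0/1/2 ∈ {TSO,PSO}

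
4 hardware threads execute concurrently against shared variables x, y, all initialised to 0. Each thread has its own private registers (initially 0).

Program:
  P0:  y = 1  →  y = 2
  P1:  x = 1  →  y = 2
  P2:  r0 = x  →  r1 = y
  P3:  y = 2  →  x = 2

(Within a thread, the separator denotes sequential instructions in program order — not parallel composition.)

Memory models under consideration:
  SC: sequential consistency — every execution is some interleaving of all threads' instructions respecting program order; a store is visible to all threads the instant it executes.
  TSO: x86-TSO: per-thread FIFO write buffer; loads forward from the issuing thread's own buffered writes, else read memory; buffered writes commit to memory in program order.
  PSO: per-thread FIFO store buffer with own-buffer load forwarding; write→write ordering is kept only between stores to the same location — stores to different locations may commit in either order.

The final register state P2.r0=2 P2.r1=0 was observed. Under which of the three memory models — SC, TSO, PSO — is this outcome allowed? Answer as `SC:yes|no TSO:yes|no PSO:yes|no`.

SC:no TSO:no PSO:yes

outcome vector order: (P2.r0,P2.r1)
SC: 8 outcomes — {<0 0>; <0 1>; <0 2>; <1 0>; <1 1>; <1 2>; <2 1>; <2 2>}
TSO: 8 outcomes — {<0 0>; <0 1>; <0 2>; <1 0>; <1 1>; <1 2>; <2 1>; <2 2>}
PSO: 9 outcomes — {<0 0>; <0 1>; <0 2>; <1 0>; <1 1>; <1 2>; <2 0>; <2 1>; <2 2>}
target <2 0> ∈ {PSO}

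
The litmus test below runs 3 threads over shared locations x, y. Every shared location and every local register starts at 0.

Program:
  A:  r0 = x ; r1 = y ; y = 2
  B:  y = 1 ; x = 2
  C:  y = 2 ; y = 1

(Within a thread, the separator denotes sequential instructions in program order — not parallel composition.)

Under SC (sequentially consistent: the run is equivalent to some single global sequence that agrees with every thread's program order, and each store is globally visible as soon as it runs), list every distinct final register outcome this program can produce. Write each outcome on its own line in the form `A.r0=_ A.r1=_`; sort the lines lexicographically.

outcome vector order: (A.r0,A.r1)
|SC outcomes| = 5

A.r0=0 A.r1=0
A.r0=0 A.r1=1
A.r0=0 A.r1=2
A.r0=2 A.r1=1
A.r0=2 A.r1=2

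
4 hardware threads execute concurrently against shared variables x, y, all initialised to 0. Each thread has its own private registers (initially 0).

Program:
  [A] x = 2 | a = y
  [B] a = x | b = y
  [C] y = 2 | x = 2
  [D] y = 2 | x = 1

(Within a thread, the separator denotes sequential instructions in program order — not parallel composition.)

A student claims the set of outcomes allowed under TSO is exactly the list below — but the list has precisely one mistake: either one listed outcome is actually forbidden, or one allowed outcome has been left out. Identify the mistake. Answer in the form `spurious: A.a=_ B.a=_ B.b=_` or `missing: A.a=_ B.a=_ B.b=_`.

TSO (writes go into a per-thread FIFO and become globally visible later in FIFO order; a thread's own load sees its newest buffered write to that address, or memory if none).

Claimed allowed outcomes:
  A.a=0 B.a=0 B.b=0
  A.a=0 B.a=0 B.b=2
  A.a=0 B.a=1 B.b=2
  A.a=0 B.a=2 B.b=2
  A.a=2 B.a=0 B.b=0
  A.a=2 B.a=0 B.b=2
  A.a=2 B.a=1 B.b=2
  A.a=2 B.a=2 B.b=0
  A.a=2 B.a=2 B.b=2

outcome vector order: (A.a,B.a,B.b)
[TSO] allowed = {000 002 012 020 022 200 202 212 220 222}
TSO∖claimed = {020}

missing: A.a=0 B.a=2 B.b=0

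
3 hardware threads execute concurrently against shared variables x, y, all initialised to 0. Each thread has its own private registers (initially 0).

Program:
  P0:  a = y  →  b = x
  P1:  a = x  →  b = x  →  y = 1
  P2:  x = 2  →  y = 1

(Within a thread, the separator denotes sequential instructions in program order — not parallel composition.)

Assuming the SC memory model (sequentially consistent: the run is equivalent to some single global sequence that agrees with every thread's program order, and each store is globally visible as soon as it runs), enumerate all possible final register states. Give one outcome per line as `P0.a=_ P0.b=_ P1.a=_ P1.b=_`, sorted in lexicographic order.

P0.a=0 P0.b=0 P1.a=0 P1.b=0
P0.a=0 P0.b=0 P1.a=0 P1.b=2
P0.a=0 P0.b=0 P1.a=2 P1.b=2
P0.a=0 P0.b=2 P1.a=0 P1.b=0
P0.a=0 P0.b=2 P1.a=0 P1.b=2
P0.a=0 P0.b=2 P1.a=2 P1.b=2
P0.a=1 P0.b=0 P1.a=0 P1.b=0
P0.a=1 P0.b=2 P1.a=0 P1.b=0
P0.a=1 P0.b=2 P1.a=0 P1.b=2
P0.a=1 P0.b=2 P1.a=2 P1.b=2

outcome vector order: (P0.a,P0.b,P1.a,P1.b)
|SC outcomes| = 10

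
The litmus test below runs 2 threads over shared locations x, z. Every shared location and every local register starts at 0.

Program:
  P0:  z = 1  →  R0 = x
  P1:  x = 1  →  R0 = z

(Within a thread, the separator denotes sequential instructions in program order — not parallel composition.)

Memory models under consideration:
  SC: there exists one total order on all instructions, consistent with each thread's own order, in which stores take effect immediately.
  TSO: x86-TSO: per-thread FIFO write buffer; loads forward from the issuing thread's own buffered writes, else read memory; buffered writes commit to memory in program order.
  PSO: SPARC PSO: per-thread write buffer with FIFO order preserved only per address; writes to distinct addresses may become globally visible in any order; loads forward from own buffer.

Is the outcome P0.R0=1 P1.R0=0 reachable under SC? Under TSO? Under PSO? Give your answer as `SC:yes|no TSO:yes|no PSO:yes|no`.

outcome vector order: (P0.R0,P1.R0)
SC (3): 01, 10, 11
TSO (4): 00, 01, 10, 11
PSO (4): 00, 01, 10, 11
target 10 ∈ {SC,TSO,PSO}

SC:yes TSO:yes PSO:yes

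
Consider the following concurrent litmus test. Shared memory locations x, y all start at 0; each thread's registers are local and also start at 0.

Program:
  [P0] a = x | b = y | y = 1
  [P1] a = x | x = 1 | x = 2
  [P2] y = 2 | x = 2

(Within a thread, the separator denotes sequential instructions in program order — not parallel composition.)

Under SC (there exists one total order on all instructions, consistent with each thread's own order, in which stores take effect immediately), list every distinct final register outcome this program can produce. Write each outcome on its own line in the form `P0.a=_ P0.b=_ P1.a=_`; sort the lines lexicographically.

outcome vector order: (P0.a,P0.b,P1.a)
|SC outcomes| = 10

P0.a=0 P0.b=0 P1.a=0
P0.a=0 P0.b=0 P1.a=2
P0.a=0 P0.b=2 P1.a=0
P0.a=0 P0.b=2 P1.a=2
P0.a=1 P0.b=0 P1.a=0
P0.a=1 P0.b=2 P1.a=0
P0.a=1 P0.b=2 P1.a=2
P0.a=2 P0.b=0 P1.a=0
P0.a=2 P0.b=2 P1.a=0
P0.a=2 P0.b=2 P1.a=2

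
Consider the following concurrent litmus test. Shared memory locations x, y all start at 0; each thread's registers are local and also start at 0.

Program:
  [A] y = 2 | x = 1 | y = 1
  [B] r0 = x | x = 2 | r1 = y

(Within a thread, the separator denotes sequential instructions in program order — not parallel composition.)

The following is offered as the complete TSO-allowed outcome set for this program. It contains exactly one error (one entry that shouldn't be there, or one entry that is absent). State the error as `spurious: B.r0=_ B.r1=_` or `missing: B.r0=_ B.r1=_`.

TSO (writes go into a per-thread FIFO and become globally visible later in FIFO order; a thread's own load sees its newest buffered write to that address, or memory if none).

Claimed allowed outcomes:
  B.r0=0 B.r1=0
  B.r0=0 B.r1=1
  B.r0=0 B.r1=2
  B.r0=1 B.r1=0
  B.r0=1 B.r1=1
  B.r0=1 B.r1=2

spurious: B.r0=1 B.r1=0

outcome vector order: (B.r0,B.r1)
under TSO → 0/0 0/1 0/2 1/1 1/2
claimed∖TSO = {1/0}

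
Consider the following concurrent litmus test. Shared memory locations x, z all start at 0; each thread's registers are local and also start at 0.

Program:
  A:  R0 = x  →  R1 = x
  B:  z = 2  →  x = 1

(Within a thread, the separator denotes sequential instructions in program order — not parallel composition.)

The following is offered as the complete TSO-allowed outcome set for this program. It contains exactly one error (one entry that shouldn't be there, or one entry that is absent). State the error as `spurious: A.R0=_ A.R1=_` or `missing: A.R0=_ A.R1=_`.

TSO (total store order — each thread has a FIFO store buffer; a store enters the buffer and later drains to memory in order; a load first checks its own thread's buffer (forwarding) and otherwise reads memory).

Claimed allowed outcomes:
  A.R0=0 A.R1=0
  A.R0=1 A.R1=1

missing: A.R0=0 A.R1=1

outcome vector order: (A.R0,A.R1)
TSO (3): (0,0) (0,1) (1,1)
TSO∖claimed = {(0,1)}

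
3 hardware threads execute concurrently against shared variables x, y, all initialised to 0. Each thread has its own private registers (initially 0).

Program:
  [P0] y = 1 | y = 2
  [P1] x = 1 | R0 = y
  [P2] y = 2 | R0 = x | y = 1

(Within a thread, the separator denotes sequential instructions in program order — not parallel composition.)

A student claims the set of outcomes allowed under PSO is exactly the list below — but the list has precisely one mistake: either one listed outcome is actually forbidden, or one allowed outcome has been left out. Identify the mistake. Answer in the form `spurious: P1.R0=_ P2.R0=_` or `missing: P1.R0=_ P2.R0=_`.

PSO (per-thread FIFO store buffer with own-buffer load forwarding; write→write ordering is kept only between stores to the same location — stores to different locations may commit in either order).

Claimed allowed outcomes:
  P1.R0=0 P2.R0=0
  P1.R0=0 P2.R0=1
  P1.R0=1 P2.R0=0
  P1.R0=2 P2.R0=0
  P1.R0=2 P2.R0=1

outcome vector order: (P1.R0,P2.R0)
under PSO → (0,0); (0,1); (1,0); (1,1); (2,0); (2,1)
PSO∖claimed = {(1,1)}

missing: P1.R0=1 P2.R0=1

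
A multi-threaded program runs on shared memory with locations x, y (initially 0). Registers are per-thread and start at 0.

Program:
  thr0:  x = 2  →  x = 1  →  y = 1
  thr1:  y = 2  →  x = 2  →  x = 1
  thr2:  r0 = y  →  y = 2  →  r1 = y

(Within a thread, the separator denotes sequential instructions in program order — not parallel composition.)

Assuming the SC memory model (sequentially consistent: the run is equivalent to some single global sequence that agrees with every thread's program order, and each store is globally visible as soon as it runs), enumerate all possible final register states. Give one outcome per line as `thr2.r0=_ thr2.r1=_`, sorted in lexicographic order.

thr2.r0=0 thr2.r1=1
thr2.r0=0 thr2.r1=2
thr2.r0=1 thr2.r1=2
thr2.r0=2 thr2.r1=1
thr2.r0=2 thr2.r1=2

outcome vector order: (thr2.r0,thr2.r1)
|SC outcomes| = 5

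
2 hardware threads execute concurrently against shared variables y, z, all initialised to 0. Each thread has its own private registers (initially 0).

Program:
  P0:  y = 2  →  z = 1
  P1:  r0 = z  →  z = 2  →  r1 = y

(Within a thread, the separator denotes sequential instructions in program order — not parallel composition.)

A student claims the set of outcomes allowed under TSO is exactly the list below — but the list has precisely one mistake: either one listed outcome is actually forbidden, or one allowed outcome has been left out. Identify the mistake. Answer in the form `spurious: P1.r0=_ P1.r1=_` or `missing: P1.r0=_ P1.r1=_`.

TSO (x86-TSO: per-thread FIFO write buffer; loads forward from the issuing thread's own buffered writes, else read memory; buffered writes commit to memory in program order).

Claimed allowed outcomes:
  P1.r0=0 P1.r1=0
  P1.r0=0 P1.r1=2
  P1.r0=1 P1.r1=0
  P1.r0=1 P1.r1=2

spurious: P1.r0=1 P1.r1=0

outcome vector order: (P1.r0,P1.r1)
TSO: 3 outcomes — {(0,0); (0,2); (1,2)}
claimed∖TSO = {(1,0)}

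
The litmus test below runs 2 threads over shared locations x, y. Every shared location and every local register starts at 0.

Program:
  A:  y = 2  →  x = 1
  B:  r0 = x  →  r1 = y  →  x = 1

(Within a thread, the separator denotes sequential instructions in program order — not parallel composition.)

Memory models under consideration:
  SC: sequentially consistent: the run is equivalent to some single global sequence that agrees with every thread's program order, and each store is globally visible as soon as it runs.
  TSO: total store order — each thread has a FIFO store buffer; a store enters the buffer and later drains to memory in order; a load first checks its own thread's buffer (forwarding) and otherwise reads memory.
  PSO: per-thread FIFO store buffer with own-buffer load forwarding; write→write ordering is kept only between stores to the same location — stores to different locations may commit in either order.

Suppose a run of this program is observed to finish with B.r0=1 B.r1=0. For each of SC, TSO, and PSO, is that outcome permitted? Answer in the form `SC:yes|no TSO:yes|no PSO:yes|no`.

SC:no TSO:no PSO:yes

outcome vector order: (B.r0,B.r1)
SC: 3 outcomes — {(0,0) (0,2) (1,2)}
TSO: 3 outcomes — {(0,0) (0,2) (1,2)}
PSO: 4 outcomes — {(0,0) (0,2) (1,0) (1,2)}
target (1,0) ∈ {PSO}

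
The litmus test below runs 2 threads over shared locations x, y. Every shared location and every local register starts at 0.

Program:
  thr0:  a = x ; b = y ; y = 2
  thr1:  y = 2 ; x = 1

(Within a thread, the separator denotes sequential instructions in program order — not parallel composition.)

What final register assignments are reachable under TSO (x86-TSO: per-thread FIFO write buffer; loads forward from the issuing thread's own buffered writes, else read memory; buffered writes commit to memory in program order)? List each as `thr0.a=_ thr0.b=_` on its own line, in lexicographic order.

thr0.a=0 thr0.b=0
thr0.a=0 thr0.b=2
thr0.a=1 thr0.b=2

outcome vector order: (thr0.a,thr0.b)
|TSO outcomes| = 3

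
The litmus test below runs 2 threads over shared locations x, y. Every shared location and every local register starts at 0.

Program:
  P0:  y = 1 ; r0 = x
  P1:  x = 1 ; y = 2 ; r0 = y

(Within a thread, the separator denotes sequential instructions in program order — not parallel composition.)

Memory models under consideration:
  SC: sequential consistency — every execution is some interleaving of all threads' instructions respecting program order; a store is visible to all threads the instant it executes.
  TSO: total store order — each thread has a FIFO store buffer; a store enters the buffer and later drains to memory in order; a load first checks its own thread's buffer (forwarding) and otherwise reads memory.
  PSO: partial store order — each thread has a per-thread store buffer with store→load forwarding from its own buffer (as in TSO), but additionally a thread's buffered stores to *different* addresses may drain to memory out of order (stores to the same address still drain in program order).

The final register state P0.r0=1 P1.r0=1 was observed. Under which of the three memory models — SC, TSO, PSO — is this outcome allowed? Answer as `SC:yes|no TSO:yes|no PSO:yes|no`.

SC:yes TSO:yes PSO:yes

outcome vector order: (P0.r0,P1.r0)
under SC → 02; 11; 12
under TSO → 01; 02; 11; 12
under PSO → 01; 02; 11; 12
target 11 ∈ {SC,TSO,PSO}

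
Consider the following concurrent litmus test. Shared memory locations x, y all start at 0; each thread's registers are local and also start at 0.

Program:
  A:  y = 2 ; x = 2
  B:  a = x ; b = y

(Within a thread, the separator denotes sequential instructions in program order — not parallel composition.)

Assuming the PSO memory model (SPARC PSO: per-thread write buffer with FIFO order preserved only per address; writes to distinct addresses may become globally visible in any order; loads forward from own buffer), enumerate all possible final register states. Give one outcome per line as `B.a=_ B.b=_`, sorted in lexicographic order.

B.a=0 B.b=0
B.a=0 B.b=2
B.a=2 B.b=0
B.a=2 B.b=2

outcome vector order: (B.a,B.b)
|PSO outcomes| = 4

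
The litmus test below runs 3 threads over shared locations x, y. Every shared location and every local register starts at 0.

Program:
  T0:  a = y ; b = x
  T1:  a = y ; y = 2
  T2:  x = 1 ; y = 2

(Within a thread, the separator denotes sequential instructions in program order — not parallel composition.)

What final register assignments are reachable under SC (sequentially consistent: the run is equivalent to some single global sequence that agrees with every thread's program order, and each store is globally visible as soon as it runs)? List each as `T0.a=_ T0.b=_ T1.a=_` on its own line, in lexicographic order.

T0.a=0 T0.b=0 T1.a=0
T0.a=0 T0.b=0 T1.a=2
T0.a=0 T0.b=1 T1.a=0
T0.a=0 T0.b=1 T1.a=2
T0.a=2 T0.b=0 T1.a=0
T0.a=2 T0.b=1 T1.a=0
T0.a=2 T0.b=1 T1.a=2

outcome vector order: (T0.a,T0.b,T1.a)
|SC outcomes| = 7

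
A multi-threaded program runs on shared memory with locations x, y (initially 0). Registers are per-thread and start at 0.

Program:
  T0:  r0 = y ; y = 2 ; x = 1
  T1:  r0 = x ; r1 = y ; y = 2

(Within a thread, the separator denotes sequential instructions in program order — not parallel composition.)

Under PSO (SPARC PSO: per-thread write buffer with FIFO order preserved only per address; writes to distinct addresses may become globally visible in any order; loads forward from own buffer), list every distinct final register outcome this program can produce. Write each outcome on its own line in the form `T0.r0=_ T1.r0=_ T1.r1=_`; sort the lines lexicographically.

outcome vector order: (T0.r0,T1.r0,T1.r1)
|PSO outcomes| = 5

T0.r0=0 T1.r0=0 T1.r1=0
T0.r0=0 T1.r0=0 T1.r1=2
T0.r0=0 T1.r0=1 T1.r1=0
T0.r0=0 T1.r0=1 T1.r1=2
T0.r0=2 T1.r0=0 T1.r1=0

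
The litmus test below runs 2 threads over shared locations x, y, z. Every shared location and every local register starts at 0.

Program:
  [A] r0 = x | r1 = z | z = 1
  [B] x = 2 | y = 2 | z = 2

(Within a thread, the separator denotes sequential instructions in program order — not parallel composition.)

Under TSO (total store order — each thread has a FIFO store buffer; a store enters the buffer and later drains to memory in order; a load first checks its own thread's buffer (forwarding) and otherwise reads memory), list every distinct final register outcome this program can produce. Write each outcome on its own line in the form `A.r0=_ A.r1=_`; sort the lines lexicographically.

A.r0=0 A.r1=0
A.r0=0 A.r1=2
A.r0=2 A.r1=0
A.r0=2 A.r1=2

outcome vector order: (A.r0,A.r1)
|TSO outcomes| = 4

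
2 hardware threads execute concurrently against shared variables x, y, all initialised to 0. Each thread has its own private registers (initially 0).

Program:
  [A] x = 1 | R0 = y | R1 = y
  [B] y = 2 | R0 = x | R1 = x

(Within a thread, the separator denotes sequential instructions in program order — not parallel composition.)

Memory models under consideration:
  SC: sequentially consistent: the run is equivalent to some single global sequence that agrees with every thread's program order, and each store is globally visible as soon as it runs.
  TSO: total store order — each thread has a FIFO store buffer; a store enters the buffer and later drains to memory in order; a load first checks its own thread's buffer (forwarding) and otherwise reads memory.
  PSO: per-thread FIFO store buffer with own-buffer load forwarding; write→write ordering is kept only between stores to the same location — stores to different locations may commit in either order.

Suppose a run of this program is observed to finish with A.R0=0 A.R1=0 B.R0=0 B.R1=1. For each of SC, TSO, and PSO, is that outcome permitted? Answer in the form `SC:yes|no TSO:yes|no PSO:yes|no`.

SC:no TSO:yes PSO:yes

outcome vector order: (A.R0,A.R1,B.R0,B.R1)
SC: 5 outcomes — {(0,0,1,1); (0,2,1,1); (2,2,0,0); (2,2,0,1); (2,2,1,1)}
TSO: 9 outcomes — {(0,0,0,0); (0,0,0,1); (0,0,1,1); (0,2,0,0); (0,2,0,1); (0,2,1,1); (2,2,0,0); (2,2,0,1); (2,2,1,1)}
PSO: 9 outcomes — {(0,0,0,0); (0,0,0,1); (0,0,1,1); (0,2,0,0); (0,2,0,1); (0,2,1,1); (2,2,0,0); (2,2,0,1); (2,2,1,1)}
target (0,0,0,1) ∈ {TSO,PSO}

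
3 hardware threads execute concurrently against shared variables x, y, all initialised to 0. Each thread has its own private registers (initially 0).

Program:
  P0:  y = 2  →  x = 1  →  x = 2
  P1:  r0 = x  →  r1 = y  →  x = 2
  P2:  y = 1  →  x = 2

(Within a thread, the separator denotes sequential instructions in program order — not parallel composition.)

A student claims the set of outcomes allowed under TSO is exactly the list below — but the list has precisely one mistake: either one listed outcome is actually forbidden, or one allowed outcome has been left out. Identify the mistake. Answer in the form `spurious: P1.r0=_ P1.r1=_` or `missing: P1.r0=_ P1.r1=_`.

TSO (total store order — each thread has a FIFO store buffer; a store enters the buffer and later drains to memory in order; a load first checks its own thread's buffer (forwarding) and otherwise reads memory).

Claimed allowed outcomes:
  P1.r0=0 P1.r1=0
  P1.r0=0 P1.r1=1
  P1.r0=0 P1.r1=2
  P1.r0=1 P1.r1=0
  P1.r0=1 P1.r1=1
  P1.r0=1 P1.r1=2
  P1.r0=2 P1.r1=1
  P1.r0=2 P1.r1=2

spurious: P1.r0=1 P1.r1=0

outcome vector order: (P1.r0,P1.r1)
TSO (7): 0/0 0/1 0/2 1/1 1/2 2/1 2/2
claimed∖TSO = {1/0}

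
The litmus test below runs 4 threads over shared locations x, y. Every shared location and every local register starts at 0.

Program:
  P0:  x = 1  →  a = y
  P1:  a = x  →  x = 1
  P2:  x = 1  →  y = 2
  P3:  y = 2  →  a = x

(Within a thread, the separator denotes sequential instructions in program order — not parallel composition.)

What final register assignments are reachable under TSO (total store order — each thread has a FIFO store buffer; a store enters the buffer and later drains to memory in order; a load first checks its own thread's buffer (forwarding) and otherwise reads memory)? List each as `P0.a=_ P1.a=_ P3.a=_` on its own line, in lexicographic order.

P0.a=0 P1.a=0 P3.a=0
P0.a=0 P1.a=0 P3.a=1
P0.a=0 P1.a=1 P3.a=0
P0.a=0 P1.a=1 P3.a=1
P0.a=2 P1.a=0 P3.a=0
P0.a=2 P1.a=0 P3.a=1
P0.a=2 P1.a=1 P3.a=0
P0.a=2 P1.a=1 P3.a=1

outcome vector order: (P0.a,P1.a,P3.a)
|TSO outcomes| = 8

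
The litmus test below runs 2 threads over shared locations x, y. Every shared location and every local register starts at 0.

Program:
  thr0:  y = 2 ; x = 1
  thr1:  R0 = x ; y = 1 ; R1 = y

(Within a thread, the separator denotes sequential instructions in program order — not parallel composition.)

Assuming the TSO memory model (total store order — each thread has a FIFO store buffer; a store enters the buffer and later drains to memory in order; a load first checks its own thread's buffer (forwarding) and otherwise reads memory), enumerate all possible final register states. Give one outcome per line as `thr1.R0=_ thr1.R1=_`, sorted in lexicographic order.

outcome vector order: (thr1.R0,thr1.R1)
|TSO outcomes| = 3

thr1.R0=0 thr1.R1=1
thr1.R0=0 thr1.R1=2
thr1.R0=1 thr1.R1=1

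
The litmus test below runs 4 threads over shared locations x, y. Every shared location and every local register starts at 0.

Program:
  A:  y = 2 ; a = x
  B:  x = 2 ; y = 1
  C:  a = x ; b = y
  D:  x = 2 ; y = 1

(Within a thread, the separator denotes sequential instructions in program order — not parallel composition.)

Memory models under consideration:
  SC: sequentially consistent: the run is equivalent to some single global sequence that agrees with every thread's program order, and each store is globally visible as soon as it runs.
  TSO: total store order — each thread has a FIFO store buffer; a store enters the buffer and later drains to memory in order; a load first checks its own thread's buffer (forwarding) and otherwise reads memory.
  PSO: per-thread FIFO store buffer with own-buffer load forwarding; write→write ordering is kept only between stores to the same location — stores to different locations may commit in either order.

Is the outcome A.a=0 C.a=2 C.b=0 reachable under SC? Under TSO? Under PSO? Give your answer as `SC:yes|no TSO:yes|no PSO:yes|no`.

SC:no TSO:yes PSO:yes

outcome vector order: (A.a,C.a,C.b)
SC (11): (0,0,0) (0,0,1) (0,0,2) (0,2,1) (0,2,2) (2,0,0) (2,0,1) (2,0,2) (2,2,0) (2,2,1) (2,2,2)
TSO (12): (0,0,0) (0,0,1) (0,0,2) (0,2,0) (0,2,1) (0,2,2) (2,0,0) (2,0,1) (2,0,2) (2,2,0) (2,2,1) (2,2,2)
PSO (12): (0,0,0) (0,0,1) (0,0,2) (0,2,0) (0,2,1) (0,2,2) (2,0,0) (2,0,1) (2,0,2) (2,2,0) (2,2,1) (2,2,2)
target (0,2,0) ∈ {TSO,PSO}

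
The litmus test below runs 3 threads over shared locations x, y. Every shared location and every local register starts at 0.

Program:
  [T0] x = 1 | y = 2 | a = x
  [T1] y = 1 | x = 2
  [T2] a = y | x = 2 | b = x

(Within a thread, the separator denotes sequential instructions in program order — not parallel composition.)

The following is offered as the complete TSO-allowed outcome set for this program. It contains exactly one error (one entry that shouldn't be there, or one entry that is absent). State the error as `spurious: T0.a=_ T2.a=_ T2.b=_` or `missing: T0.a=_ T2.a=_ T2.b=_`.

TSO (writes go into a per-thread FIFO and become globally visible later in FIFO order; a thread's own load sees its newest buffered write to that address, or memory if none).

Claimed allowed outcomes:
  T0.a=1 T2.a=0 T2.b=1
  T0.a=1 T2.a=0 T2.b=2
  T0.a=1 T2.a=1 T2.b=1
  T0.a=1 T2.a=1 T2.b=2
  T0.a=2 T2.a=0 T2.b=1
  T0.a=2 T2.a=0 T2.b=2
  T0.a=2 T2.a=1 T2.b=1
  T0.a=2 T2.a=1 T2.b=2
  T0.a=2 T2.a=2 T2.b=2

outcome vector order: (T0.a,T2.a,T2.b)
TSO (10): <1 0 1>, <1 0 2>, <1 1 1>, <1 1 2>, <1 2 2>, <2 0 1>, <2 0 2>, <2 1 1>, <2 1 2>, <2 2 2>
TSO∖claimed = {<1 2 2>}

missing: T0.a=1 T2.a=2 T2.b=2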